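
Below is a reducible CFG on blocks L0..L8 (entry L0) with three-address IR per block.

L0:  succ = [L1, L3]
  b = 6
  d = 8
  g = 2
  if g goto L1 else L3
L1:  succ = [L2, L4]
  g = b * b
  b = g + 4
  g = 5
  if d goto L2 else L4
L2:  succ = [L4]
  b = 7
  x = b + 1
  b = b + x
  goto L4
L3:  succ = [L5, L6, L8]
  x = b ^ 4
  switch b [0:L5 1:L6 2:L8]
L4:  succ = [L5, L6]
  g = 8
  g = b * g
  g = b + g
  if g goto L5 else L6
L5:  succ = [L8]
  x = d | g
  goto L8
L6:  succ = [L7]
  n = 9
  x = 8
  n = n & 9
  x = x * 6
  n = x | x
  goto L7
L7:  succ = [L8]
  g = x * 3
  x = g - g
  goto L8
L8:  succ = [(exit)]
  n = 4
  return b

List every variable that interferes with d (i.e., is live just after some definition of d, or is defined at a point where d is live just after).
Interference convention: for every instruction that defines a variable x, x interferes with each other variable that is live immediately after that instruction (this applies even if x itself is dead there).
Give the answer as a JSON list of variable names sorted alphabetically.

Answer: ["b", "g", "x"]

Analysis:
Block summaries:
  L0 def {b,d,g} use ∅
  L1 def {b,g} use {b,d}
  L2 def {b,x} use ∅
  L3 def {x} use {b}
  L4 def {g} use {b}
  L5 def {x} use {d,g}
  L6 def {n,x} use ∅
  L7 def {g,x} use {x}
  L8 def {n} use {b}

Liveness:
  L0: in=∅ out={b,d,g}
  L1: in={b,d} out={b,d}
  L2: in={d} out={b,d}
  L3: in={b,d,g} out={b,d,g}
  L4: in={b,d} out={b,d,g}
  L5: in={b,d,g} out={b}
  L6: in={b} out={b,x}
  L7: in={b,x} out={b}
  L8: in={b} out=∅

Conflict graph:
  b: {d,g,n,x}
  d: {b,g,x}
  g: {b,d,x}
  n: {b,x}
  x: {b,d,g,n}

N(d) = ["b", "g", "x"]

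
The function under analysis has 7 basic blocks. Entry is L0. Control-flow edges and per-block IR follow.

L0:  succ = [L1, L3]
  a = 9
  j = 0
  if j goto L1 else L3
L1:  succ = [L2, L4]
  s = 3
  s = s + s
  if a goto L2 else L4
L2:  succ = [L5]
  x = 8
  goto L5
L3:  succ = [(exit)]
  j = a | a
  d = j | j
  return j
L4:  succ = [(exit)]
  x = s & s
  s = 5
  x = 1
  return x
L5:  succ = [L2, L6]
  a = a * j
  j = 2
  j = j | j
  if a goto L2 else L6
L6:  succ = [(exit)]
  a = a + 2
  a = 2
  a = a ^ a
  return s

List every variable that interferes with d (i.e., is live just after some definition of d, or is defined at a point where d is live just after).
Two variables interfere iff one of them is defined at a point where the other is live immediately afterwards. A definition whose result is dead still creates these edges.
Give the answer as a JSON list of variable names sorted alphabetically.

Block summaries:
  L0: {a,j} / ∅
  L1: {s} / {a}
  L2: {x} / ∅
  L3: {d,j} / {a}
  L4: {s,x} / {s}
  L5: {a,j} / {a,j}
  L6: {a} / {a,s}

Backward fixpoint:
  live L0: ∅→{a,j}
  live L1: {a,j}→{a,j,s}
  live L2: {a,j,s}→{a,j,s}
  live L3: {a}→∅
  live L4: {s}→∅
  live L5: {a,j,s}→{a,j,s}
  live L6: {a,s}→∅

Interference:
  a↔{j,s,x}
  d↔{j}
  j↔{a,d,s,x}
  s↔{a,j,x}
  x↔{a,j,s}

N(d) = ["j"]

Answer: ["j"]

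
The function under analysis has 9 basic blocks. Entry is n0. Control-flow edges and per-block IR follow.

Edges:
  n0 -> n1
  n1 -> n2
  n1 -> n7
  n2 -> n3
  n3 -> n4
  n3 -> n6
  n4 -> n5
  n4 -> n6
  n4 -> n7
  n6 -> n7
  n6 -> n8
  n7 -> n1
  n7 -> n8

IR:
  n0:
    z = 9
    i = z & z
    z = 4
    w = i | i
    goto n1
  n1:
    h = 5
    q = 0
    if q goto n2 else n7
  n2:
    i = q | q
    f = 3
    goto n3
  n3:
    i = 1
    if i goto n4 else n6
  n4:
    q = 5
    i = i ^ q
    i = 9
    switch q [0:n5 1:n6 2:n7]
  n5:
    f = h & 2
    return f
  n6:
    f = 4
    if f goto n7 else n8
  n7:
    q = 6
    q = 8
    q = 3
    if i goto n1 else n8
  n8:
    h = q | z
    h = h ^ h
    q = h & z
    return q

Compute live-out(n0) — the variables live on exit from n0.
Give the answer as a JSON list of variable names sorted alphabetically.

def/use:
  n0 def {i,w,z} use ∅
  n1 def {h,q} use ∅
  n2 def {f,i} use {q}
  n3 def {i} use ∅
  n4 def {i,q} use {i}
  n5 def {f} use {h}
  n6 def {f} use ∅
  n7 def {q} use {i}
  n8 def {h,q} use {q,z}

Liveness:
  n0 li=∅ lo={i,z}
  n1 li={i,z} lo={h,i,q,z}
  n2 li={h,q,z} lo={h,q,z}
  n3 li={h,q,z} lo={h,i,q,z}
  n4 li={h,i,z} lo={h,i,q,z}
  n5 li={h} lo=∅
  n6 li={i,q,z} lo={i,q,z}
  n7 li={i,z} lo={i,q,z}
  n8 li={q,z} lo=∅

live-out(n0) = ["i", "z"]

Answer: ["i", "z"]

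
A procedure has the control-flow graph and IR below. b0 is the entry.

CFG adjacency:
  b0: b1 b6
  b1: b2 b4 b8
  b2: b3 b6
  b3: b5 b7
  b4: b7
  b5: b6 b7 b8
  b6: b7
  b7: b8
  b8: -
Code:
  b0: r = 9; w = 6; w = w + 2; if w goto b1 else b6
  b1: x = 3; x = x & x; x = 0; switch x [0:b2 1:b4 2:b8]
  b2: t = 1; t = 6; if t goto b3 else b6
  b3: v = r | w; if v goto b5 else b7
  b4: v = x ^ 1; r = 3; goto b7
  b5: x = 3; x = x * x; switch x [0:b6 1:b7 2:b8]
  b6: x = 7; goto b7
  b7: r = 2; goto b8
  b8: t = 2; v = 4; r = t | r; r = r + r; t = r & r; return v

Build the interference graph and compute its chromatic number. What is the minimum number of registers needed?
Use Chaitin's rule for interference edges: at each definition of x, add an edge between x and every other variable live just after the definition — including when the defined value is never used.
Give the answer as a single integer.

Per-block:
  b0 def {r,w} use ∅
  b1 def {x} use ∅
  b2 def {t} use ∅
  b3 def {v} use {r,w}
  b4 def {r,v} use {x}
  b5 def {x} use ∅
  b6 def {x} use ∅
  b7 def {r} use ∅
  b8 def {r,t,v} use {r}

Backward fixpoint:
  b0 li=∅ lo={r,w}
  b1 li={r,w} lo={r,w,x}
  b2 li={r,w} lo={r,w}
  b3 li={r,w} lo={r}
  b4 li={x} lo=∅
  b5 li={r} lo={r}
  b6 li=∅ lo=∅
  b7 li=∅ lo={r}
  b8 li={r} lo=∅

Interfere edges:
  r — {t,v,w,x}
  t — {r,v,w}
  v — {r,t}
  w — {r,t,x}
  x — {r,w}

Registers:
  clique {r,t,v} ⇒ need ≥ 3
  3-colouring: c0={r}  c1={t,x}  c2={v,w}
  χ = 3

Answer: 3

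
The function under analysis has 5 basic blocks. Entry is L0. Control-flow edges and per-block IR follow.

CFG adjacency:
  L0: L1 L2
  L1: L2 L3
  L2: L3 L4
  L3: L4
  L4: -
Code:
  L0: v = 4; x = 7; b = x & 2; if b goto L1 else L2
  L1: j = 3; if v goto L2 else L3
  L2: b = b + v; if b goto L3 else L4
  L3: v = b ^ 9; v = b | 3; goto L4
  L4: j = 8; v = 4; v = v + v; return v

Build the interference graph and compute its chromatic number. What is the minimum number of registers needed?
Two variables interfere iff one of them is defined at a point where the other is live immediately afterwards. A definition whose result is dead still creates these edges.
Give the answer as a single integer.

Answer: 3

Derivation:
def/use:
  L0: def={b,v,x} ue=∅
  L1: def={j} ue={v}
  L2: def={b} ue={b,v}
  L3: def={v} ue={b}
  L4: def={j,v} ue=∅

Live sets:
  L0: in=∅ out={b,v}
  L1: in={b,v} out={b,v}
  L2: in={b,v} out={b}
  L3: in={b} out=∅
  L4: in=∅ out=∅

Interfere edges:
  b — {j,v}
  j — {b,v}
  v — {b,j,x}
  x — {v}

Chromatic number:
  lower bound: {b,j,v} mutually conflict ⇒ χ ≥ 3
  assign b→R1 j→R2 v→R0 x→R1 — no edge inside a register ⇒ χ ≤ 3
  χ = 3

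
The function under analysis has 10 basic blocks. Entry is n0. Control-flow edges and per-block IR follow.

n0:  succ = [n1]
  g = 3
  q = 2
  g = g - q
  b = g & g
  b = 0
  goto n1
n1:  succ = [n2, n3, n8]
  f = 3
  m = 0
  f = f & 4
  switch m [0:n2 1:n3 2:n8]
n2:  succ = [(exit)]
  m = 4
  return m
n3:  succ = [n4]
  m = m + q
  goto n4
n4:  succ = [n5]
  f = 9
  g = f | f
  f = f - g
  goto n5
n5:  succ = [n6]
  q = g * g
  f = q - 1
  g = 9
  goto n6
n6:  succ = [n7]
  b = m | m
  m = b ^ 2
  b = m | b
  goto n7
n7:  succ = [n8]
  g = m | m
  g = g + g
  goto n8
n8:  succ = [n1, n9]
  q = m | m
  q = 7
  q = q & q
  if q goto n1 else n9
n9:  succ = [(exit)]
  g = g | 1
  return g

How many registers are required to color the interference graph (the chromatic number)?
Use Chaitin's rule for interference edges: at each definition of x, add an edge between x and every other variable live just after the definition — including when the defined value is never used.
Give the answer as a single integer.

def/use:
  n0 def {b,g,q} use ∅
  n1 def {f,m} use ∅
  n2 def {m} use ∅
  n3 def {m} use {m,q}
  n4 def {f,g} use ∅
  n5 def {f,g,q} use {g}
  n6 def {b,m} use {m}
  n7 def {g} use {m}
  n8 def {q} use {m}
  n9 def {g} use {g}

Live sets:
  n0 li=∅ lo={g,q}
  n1 li={g,q} lo={g,m,q}
  n2 li=∅ lo=∅
  n3 li={m,q} lo={m}
  n4 li={m} lo={g,m}
  n5 li={g,m} lo={m}
  n6 li={m} lo={m}
  n7 li={m} lo={g,m}
  n8 li={g,m} lo={g,q}
  n9 li={g} lo=∅

Conflict graph:
  b↔{g,m,q}
  f↔{g,m,q}
  g↔{b,f,m,q}
  m↔{b,f,g,q}
  q↔{b,f,g,m}

Registers:
  clique {b,g,m,q} ⇒ need ≥ 4
  4-colouring: c0={g}  c1={m}  c2={q}  c3={b,f}
  χ = 4

Answer: 4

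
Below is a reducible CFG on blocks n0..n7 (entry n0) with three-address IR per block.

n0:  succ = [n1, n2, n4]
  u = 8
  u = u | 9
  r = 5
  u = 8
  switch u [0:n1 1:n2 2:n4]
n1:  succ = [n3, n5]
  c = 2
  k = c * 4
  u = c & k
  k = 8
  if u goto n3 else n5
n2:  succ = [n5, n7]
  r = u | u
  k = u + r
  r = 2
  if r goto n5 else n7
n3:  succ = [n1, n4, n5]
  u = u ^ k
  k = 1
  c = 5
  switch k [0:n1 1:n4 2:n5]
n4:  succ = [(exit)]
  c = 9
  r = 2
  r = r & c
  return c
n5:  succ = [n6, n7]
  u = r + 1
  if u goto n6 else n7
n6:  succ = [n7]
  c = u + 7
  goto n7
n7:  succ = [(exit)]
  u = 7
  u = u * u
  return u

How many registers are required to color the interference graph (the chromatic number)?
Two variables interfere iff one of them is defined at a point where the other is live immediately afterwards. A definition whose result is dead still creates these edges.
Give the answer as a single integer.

def/use:
  n0 def {r,u} use ∅
  n1 def {c,k,u} use ∅
  n2 def {k,r} use {u}
  n3 def {c,k,u} use {k,u}
  n4 def {c,r} use ∅
  n5 def {u} use {r}
  n6 def {c} use {u}
  n7 def {u} use ∅

Live sets:
  n0 li=∅ lo={r,u}
  n1 li={r} lo={k,r,u}
  n2 li={u} lo={r}
  n3 li={k,r,u} lo={r}
  n4 li=∅ lo=∅
  n5 li={r} lo={u}
  n6 li={u} lo=∅
  n7 li=∅ lo=∅

Interfere edges:
  c — {k,r}
  k — {c,r,u}
  r — {c,k,u}
  u — {k,r}

Colouring:
  {c,k,r} pairwise interfere (3-clique) ⇒ χ ≥ 3
  assign c→c2 k→c0 r→c1 u→c2 — no edge inside a register ⇒ χ ≤ 3
  χ = 3

Answer: 3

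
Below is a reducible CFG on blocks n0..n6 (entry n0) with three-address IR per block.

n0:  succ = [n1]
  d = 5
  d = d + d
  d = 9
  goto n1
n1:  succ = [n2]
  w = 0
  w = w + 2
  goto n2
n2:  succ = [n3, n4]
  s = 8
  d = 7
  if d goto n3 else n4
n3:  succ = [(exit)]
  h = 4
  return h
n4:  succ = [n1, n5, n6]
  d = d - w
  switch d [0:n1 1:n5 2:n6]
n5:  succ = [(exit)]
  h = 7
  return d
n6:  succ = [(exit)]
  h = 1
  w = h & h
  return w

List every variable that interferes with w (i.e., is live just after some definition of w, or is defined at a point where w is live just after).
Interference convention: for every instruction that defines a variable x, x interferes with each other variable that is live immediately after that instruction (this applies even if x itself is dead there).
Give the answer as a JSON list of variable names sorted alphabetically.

Answer: ["d", "s"]

Analysis:
Per-block:
  n0 def {d} use ∅
  n1 def {w} use ∅
  n2 def {d,s} use ∅
  n3 def {h} use ∅
  n4 def {d} use {d,w}
  n5 def {h} use {d}
  n6 def {h,w} use ∅

Backward fixpoint:
  n0: in=∅ out=∅
  n1: in=∅ out={w}
  n2: in={w} out={d,w}
  n3: in=∅ out=∅
  n4: in={d,w} out={d}
  n5: in={d} out=∅
  n6: in=∅ out=∅

Interference:
  d: {h,w}
  h: {d}
  s: {w}
  w: {d,s}

N(w) = ["d", "s"]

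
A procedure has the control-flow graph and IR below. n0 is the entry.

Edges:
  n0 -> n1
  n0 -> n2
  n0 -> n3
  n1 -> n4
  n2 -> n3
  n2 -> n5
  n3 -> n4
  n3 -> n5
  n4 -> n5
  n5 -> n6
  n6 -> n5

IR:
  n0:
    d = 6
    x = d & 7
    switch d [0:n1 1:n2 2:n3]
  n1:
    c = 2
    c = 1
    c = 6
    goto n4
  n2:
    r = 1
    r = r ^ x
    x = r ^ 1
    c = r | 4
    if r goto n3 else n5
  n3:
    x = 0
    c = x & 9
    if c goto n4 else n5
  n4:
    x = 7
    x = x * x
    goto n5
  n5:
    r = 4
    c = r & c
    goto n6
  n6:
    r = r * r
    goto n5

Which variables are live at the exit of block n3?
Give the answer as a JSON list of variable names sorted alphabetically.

Answer: ["c"]

Derivation:
def/use:
  n0 def {d,x} use ∅
  n1 def {c} use ∅
  n2 def {c,r,x} use {x}
  n3 def {c,x} use ∅
  n4 def {x} use ∅
  n5 def {c,r} use {c}
  n6 def {r} use {r}

Live sets:
  n0: in=∅ out={x}
  n1: in=∅ out={c}
  n2: in={x} out={c}
  n3: in=∅ out={c}
  n4: in={c} out={c}
  n5: in={c} out={c,r}
  n6: in={c,r} out={c}

live-out(n3) = ["c"]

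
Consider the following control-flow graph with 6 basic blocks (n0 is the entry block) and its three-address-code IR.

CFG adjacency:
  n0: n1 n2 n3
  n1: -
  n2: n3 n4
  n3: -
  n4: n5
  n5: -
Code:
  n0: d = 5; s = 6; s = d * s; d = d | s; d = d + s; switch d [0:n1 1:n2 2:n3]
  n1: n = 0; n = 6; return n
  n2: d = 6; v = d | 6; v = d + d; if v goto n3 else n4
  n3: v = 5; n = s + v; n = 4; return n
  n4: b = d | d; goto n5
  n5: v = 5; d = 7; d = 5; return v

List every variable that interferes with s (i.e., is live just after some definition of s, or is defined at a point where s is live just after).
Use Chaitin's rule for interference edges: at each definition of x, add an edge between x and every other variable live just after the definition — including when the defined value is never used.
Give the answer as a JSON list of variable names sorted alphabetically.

Block summaries:
  n0 def {d,s} use ∅
  n1 def {n} use ∅
  n2 def {d,v} use ∅
  n3 def {n,v} use {s}
  n4 def {b} use {d}
  n5 def {d,v} use ∅

Backward fixpoint:
  n0 li=∅ lo={s}
  n1 li=∅ lo=∅
  n2 li={s} lo={d,s}
  n3 li={s} lo=∅
  n4 li={d} lo=∅
  n5 li=∅ lo=∅

Interfere edges:
  b: ∅
  d: {s,v}
  n: ∅
  s: {d,v}
  v: {d,s}

N(s) = ["d", "v"]

Answer: ["d", "v"]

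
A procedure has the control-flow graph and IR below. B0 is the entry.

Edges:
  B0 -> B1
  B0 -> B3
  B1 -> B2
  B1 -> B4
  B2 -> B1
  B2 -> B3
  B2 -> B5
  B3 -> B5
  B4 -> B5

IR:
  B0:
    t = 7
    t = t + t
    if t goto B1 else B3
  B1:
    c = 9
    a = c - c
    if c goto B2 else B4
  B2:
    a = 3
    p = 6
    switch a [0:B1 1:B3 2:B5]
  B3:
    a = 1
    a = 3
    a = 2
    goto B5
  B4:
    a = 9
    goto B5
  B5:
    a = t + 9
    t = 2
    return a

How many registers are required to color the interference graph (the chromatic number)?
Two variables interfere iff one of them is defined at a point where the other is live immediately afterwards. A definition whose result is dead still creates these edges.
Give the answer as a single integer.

Answer: 3

Working:
def/use:
  B0: def={t} ue=∅
  B1: def={a,c} ue=∅
  B2: def={a,p} ue=∅
  B3: def={a} ue=∅
  B4: def={a} ue=∅
  B5: def={a,t} ue={t}

Live sets:
  live B0: ∅→{t}
  live B1: {t}→{t}
  live B2: {t}→{t}
  live B3: {t}→{t}
  live B4: {t}→{t}
  live B5: {t}→∅

Interference:
  a: {c,p,t}
  c: {a,t}
  p: {a,t}
  t: {a,c,p}

Colouring:
  clique {a,c,t} ⇒ need ≥ 3
  assign a→r0 c→r2 p→r2 t→r1 — no edge inside a register ⇒ χ ≤ 3
  χ = 3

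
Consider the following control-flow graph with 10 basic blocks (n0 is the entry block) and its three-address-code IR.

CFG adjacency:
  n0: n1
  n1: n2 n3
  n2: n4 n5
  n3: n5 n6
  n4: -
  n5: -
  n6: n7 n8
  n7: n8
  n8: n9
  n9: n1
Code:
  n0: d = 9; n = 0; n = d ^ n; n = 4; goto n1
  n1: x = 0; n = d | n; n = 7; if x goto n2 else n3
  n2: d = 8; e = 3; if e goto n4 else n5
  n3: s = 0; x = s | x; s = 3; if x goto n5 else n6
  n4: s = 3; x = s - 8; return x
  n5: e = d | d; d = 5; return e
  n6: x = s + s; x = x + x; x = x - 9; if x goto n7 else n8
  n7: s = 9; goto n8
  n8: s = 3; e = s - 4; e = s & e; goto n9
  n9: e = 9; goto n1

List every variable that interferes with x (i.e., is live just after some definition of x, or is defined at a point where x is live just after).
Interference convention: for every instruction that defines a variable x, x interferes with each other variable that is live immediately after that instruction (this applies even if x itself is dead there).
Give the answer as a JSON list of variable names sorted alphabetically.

Answer: ["d", "n", "s"]

Working:
Per-block:
  n0: {d,n} / ∅
  n1: {n,x} / {d,n}
  n2: {d,e} / ∅
  n3: {s,x} / {x}
  n4: {s,x} / ∅
  n5: {d,e} / {d}
  n6: {x} / {s}
  n7: {s} / ∅
  n8: {e,s} / ∅
  n9: {e} / ∅

Backward fixpoint:
  live n0: ∅→{d,n}
  live n1: {d,n}→{d,n,x}
  live n2: ∅→{d}
  live n3: {d,n,x}→{d,n,s}
  live n4: ∅→∅
  live n5: {d}→∅
  live n6: {d,n,s}→{d,n}
  live n7: {d,n}→{d,n}
  live n8: {d,n}→{d,n}
  live n9: {d,n}→{d,n}

Interference:
  d — {e,n,s,x}
  e — {d,n,s}
  n — {d,e,s,x}
  s — {d,e,n,x}
  x — {d,n,s}

N(x) = ["d", "n", "s"]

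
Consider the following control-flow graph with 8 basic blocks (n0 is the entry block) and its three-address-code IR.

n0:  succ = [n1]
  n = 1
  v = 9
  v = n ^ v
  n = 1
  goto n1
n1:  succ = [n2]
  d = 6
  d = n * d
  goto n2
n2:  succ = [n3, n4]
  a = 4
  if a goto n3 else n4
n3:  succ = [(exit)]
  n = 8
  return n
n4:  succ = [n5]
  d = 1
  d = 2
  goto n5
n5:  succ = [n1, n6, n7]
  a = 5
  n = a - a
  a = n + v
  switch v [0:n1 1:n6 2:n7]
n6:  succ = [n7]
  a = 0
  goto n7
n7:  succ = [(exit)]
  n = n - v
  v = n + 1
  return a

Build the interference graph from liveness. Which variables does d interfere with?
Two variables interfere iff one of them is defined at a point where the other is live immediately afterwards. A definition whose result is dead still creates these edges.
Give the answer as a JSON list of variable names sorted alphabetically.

Answer: ["n", "v"]

Derivation:
Block summaries:
  n0: {n,v} / ∅
  n1: {d} / {n}
  n2: {a} / ∅
  n3: {n} / ∅
  n4: {d} / ∅
  n5: {a,n} / {v}
  n6: {a} / ∅
  n7: {n,v} / {a,n,v}

Backward fixpoint:
  n0: in=∅ out={n,v}
  n1: in={n,v} out={v}
  n2: in={v} out={v}
  n3: in=∅ out=∅
  n4: in={v} out={v}
  n5: in={v} out={a,n,v}
  n6: in={n,v} out={a,n,v}
  n7: in={a,n,v} out=∅

Interfere edges:
  a↔{n,v}
  d↔{n,v}
  n↔{a,d,v}
  v↔{a,d,n}

N(d) = ["n", "v"]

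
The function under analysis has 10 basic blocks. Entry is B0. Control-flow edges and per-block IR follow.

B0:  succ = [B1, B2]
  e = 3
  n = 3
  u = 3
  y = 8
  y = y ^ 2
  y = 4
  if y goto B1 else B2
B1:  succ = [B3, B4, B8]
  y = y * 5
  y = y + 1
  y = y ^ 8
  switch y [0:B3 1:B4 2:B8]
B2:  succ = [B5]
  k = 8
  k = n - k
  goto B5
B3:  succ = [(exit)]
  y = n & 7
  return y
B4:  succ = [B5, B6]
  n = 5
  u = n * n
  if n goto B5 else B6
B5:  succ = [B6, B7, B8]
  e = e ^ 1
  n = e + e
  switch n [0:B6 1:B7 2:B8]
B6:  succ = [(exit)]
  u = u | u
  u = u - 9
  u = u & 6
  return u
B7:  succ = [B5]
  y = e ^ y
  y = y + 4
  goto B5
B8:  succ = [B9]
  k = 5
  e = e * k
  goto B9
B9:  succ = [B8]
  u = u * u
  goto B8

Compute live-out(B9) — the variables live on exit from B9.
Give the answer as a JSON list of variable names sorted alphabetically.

Block summaries:
  B0: {e,n,u,y} / ∅
  B1: {y} / {y}
  B2: {k} / {n}
  B3: {y} / {n}
  B4: {n,u} / ∅
  B5: {e,n} / {e}
  B6: {u} / {u}
  B7: {y} / {e,y}
  B8: {e,k} / {e}
  B9: {u} / {u}

Backward fixpoint:
  B0: in=∅ out={e,n,u,y}
  B1: in={e,n,u,y} out={e,n,u,y}
  B2: in={e,n,u,y} out={e,u,y}
  B3: in={n} out=∅
  B4: in={e,y} out={e,u,y}
  B5: in={e,u,y} out={e,u,y}
  B6: in={u} out=∅
  B7: in={e,u,y} out={e,u,y}
  B8: in={e,u} out={e,u}
  B9: in={e,u} out={e,u}

live-out(B9) = ["e", "u"]

Answer: ["e", "u"]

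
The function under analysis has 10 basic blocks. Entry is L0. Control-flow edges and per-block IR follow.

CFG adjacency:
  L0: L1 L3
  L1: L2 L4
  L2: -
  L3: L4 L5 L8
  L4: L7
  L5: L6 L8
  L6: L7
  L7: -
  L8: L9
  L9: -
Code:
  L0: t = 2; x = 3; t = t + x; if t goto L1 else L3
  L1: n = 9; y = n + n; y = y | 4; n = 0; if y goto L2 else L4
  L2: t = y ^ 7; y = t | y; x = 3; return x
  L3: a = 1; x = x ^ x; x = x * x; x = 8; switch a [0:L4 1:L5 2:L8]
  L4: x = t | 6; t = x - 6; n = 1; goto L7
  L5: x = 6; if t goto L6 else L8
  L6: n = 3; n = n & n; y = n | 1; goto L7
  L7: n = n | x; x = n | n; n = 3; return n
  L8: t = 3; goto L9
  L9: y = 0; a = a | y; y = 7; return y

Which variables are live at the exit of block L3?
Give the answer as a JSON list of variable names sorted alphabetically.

def/use:
  L0: def={t,x} ue=∅
  L1: def={n,y} ue=∅
  L2: def={t,x,y} ue={y}
  L3: def={a,x} ue={x}
  L4: def={n,t,x} ue={t}
  L5: def={x} ue={t}
  L6: def={n,y} ue=∅
  L7: def={n,x} ue={n,x}
  L8: def={t} ue=∅
  L9: def={a,y} ue={a}

Liveness:
  L0: in=∅ out={t,x}
  L1: in={t} out={t,y}
  L2: in={y} out=∅
  L3: in={t,x} out={a,t}
  L4: in={t} out={n,x}
  L5: in={a,t} out={a,x}
  L6: in={x} out={n,x}
  L7: in={n,x} out=∅
  L8: in={a} out={a}
  L9: in={a} out=∅

live-out(L3) = ["a", "t"]

Answer: ["a", "t"]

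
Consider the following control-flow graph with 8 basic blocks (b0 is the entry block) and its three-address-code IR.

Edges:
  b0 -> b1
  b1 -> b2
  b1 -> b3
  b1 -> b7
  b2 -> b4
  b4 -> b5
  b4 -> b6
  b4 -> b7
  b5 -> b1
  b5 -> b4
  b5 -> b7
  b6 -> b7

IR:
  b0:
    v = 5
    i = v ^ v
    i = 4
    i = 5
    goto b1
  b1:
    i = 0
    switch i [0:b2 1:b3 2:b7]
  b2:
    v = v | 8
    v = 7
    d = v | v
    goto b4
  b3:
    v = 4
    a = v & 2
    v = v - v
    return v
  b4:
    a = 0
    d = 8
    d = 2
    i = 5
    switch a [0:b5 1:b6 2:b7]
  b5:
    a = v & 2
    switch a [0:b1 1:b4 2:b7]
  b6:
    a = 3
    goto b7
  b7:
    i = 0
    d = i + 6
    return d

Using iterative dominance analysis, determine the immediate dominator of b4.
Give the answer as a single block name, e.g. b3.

idom tree: b1←b0 b2←b1 b3←b1 b4←b2 b5←b4 b6←b4 b7←b1
Join-block Dom:
  b1: preds {b0,b5}: {b0} ∩ {b0,b1,b2,b4,b5} = {b0}; idom=b0
  b4: preds {b2,b5}: {b0,b1,b2} ∩ {b0,b1,b2,b4,b5} = {b0,b1,b2}; idom=b2
  b7: preds {b1,b4,b5,b6}: {b0,b1} ∩ {b0,b1,b2,b4} ∩ {b0,b1,b2,b4,b5} ∩ {b0,b1,b2,b4,b6} = {b0,b1}; idom=b1

idom(b4) = b2

Answer: b2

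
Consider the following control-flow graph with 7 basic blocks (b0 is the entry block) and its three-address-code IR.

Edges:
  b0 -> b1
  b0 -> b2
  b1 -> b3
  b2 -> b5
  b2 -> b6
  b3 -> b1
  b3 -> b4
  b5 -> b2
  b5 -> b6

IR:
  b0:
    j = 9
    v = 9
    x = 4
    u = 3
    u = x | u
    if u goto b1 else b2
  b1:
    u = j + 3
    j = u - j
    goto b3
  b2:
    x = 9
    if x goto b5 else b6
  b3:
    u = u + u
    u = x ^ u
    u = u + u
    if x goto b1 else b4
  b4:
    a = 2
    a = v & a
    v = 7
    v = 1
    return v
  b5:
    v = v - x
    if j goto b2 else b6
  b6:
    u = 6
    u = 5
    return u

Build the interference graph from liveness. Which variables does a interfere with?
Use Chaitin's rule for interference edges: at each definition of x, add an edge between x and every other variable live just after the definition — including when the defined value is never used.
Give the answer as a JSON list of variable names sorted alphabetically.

Answer: ["v"]

Derivation:
Per-block:
  b0 def {j,u,v,x} use ∅
  b1 def {j,u} use {j}
  b2 def {x} use ∅
  b3 def {u} use {u,x}
  b4 def {a,v} use {v}
  b5 def {v} use {j,v,x}
  b6 def {u} use ∅

Backward fixpoint:
  b0: in=∅ out={j,v,x}
  b1: in={j,v,x} out={j,u,v,x}
  b2: in={j,v} out={j,v,x}
  b3: in={j,u,v,x} out={j,v,x}
  b4: in={v} out=∅
  b5: in={j,v,x} out={j,v}
  b6: in=∅ out=∅

Interference:
  a — {v}
  j — {u,v,x}
  u — {j,v,x}
  v — {a,j,u,x}
  x — {j,u,v}

N(a) = ["v"]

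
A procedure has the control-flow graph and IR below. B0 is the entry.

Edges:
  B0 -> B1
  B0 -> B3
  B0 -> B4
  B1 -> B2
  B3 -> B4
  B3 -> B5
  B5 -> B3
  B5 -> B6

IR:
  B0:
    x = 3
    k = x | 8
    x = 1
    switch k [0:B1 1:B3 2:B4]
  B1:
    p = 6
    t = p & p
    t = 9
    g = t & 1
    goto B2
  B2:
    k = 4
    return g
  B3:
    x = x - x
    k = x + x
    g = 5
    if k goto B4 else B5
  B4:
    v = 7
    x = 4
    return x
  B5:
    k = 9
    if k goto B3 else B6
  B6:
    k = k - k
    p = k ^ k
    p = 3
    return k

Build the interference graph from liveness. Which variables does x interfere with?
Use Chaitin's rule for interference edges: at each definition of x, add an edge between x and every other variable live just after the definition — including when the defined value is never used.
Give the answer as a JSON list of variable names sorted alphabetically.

def/use:
  B0 def {k,x} use ∅
  B1 def {g,p,t} use ∅
  B2 def {k} use {g}
  B3 def {g,k,x} use {x}
  B4 def {v,x} use ∅
  B5 def {k} use ∅
  B6 def {k,p} use {k}

Backward fixpoint:
  live B0: ∅→{x}
  live B1: ∅→{g}
  live B2: {g}→∅
  live B3: {x}→{x}
  live B4: ∅→∅
  live B5: {x}→{k,x}
  live B6: {k}→∅

Interfere edges:
  g: {k,x}
  k: {g,p,x}
  p: {k}
  t: ∅
  v: ∅
  x: {g,k}

N(x) = ["g", "k"]

Answer: ["g", "k"]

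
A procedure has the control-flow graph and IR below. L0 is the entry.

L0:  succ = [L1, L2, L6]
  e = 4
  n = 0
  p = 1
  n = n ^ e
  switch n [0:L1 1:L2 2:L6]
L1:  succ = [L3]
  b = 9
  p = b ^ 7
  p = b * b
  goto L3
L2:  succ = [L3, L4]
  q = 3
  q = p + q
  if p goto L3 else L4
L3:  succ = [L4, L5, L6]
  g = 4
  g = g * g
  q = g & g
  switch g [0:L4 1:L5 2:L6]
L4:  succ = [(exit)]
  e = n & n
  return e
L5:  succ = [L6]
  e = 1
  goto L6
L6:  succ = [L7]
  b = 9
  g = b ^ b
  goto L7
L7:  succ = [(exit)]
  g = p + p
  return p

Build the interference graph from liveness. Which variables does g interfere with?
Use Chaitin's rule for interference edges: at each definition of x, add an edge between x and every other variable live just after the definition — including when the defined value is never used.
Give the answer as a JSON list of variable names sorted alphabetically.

Block summaries:
  L0: {e,n,p} / ∅
  L1: {b,p} / ∅
  L2: {q} / {p}
  L3: {g,q} / ∅
  L4: {e} / {n}
  L5: {e} / ∅
  L6: {b,g} / ∅
  L7: {g} / {p}

Live sets:
  L0 li=∅ lo={n,p}
  L1 li={n} lo={n,p}
  L2 li={n,p} lo={n,p}
  L3 li={n,p} lo={n,p}
  L4 li={n} lo=∅
  L5 li={p} lo={p}
  L6 li={p} lo={p}
  L7 li={p} lo=∅

Conflict graph:
  b↔{n,p}
  e↔{n,p}
  g↔{n,p,q}
  n↔{b,e,g,p,q}
  p↔{b,e,g,n,q}
  q↔{g,n,p}

N(g) = ["n", "p", "q"]

Answer: ["n", "p", "q"]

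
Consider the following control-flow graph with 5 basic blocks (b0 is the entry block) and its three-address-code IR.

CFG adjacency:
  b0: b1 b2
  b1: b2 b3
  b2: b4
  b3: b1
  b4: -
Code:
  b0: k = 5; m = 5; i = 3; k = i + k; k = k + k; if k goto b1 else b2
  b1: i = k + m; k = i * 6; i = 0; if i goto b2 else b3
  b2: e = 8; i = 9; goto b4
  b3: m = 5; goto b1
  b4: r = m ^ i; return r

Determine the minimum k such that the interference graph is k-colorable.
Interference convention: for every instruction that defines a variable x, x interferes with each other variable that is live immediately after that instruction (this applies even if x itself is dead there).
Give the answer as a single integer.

Block summaries:
  b0: {i,k,m} / ∅
  b1: {i,k} / {k,m}
  b2: {e,i} / ∅
  b3: {m} / ∅
  b4: {r} / {i,m}

Backward fixpoint:
  live b0: ∅→{k,m}
  live b1: {k,m}→{k,m}
  live b2: {m}→{i,m}
  live b3: {k}→{k,m}
  live b4: {i,m}→∅

Conflict graph:
  e: {m}
  i: {k,m}
  k: {i,m}
  m: {e,i,k}
  r: ∅

Chromatic number:
  {i,k,m} pairwise interfere (3-clique) ⇒ χ ≥ 3
  3-colouring: c0={m,r}  c1={e,i}  c2={k}
  χ = 3

Answer: 3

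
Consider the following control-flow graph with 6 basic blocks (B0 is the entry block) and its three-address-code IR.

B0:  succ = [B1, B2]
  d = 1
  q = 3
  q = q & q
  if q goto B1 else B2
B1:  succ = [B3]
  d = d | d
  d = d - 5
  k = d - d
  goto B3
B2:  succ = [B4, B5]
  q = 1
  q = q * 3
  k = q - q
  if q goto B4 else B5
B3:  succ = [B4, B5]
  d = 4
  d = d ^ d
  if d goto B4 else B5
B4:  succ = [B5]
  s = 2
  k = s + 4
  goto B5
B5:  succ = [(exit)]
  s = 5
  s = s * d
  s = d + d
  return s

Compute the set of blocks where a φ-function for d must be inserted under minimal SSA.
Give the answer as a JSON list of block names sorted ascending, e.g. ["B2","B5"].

Answer: ["B4", "B5"]

Analysis:
idom tree: B1←B0 B2←B0 B3←B1 B4←B0 B5←B0
Dom at joins:
  B4: preds {B2,B3}: {B0,B2} ∩ {B0,B1,B3} = {B0}; idom=B0
  B5: preds {B2,B3,B4}: {B0,B2} ∩ {B0,B1,B3} ∩ {B0,B4} = {B0}; idom=B0

Frontier:
  join B4 pred B2: B2 stop@B0
  join B4 pred B3: B3→B1 stop@B0
  join B5 pred B2: B2 stop@B0
  join B5 pred B3: B3→B1 stop@B0
  join B5 pred B4: B4 stop@B0
  DF(B0)=∅
  DF(B1)={B4,B5}
  DF(B2)={B4,B5}
  DF(B3)={B4,B5}
  DF(B4)={B5}
  DF(B5)=∅

φ for d: defs {B0,B1,B3}
  DF⁺ = {B4,B5}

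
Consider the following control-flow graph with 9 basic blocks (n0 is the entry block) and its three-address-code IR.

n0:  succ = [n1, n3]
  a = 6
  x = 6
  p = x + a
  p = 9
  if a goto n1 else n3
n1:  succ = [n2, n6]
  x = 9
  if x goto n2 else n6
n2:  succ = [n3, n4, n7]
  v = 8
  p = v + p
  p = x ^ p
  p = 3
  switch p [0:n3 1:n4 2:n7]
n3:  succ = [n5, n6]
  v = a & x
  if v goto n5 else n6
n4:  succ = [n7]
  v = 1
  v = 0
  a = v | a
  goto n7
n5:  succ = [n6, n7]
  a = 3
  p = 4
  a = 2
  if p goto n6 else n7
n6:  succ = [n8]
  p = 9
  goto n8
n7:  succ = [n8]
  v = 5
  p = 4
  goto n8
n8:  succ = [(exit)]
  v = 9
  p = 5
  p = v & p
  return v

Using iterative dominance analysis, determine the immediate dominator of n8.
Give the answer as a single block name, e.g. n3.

Answer: n0

Derivation:
idom tree: n1←n0 n2←n1 n3←n0 n4←n2 n5←n3 n6←n0 n7←n0 n8←n0
Join-block Dom:
  n3: preds {n0,n2}: {n0} ∩ {n0,n1,n2} = {n0}; idom=n0
  n6: preds {n1,n3,n5}: {n0,n1} ∩ {n0,n3} ∩ {n0,n3,n5} = {n0}; idom=n0
  n7: preds {n2,n4,n5}: {n0,n1,n2} ∩ {n0,n1,n2,n4} ∩ {n0,n3,n5} = {n0}; idom=n0
  n8: preds {n6,n7}: {n0,n6} ∩ {n0,n7} = {n0}; idom=n0

idom(n8) = n0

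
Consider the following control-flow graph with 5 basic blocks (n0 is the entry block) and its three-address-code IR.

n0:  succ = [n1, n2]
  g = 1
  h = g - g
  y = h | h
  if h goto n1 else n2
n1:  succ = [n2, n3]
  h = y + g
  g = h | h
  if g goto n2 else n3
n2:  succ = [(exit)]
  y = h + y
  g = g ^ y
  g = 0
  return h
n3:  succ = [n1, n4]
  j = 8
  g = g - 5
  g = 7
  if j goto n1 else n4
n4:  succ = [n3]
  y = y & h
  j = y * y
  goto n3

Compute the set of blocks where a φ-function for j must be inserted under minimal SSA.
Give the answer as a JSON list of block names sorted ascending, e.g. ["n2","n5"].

idom tree: n1←n0 n2←n0 n3←n1 n4←n3
Join-block Dom:
  n1: preds {n0,n3}: {n0} ∩ {n0,n1,n3} = {n0}; idom=n0
  n2: preds {n0,n1}: {n0} ∩ {n0,n1} = {n0}; idom=n0
  n3: preds {n1,n4}: {n0,n1} ∩ {n0,n1,n3,n4} = {n0,n1}; idom=n1

DF walk-up:
  n1←n0: walk · to n0
  n1←n3: walk n3→n1 to n0
  n2←n0: walk · to n0
  n2←n1: walk n1 to n0
  n3←n1: walk · to n1
  n3←n4: walk n4→n3 to n1
  DF(n0)=∅
  DF(n1)={n1,n2}
  DF(n2)=∅
  DF(n3)={n1,n3}
  DF(n4)={n3}

φ for j: defs {n3,n4}
  DF⁺ = {n1,n2,n3}

Answer: ["n1", "n2", "n3"]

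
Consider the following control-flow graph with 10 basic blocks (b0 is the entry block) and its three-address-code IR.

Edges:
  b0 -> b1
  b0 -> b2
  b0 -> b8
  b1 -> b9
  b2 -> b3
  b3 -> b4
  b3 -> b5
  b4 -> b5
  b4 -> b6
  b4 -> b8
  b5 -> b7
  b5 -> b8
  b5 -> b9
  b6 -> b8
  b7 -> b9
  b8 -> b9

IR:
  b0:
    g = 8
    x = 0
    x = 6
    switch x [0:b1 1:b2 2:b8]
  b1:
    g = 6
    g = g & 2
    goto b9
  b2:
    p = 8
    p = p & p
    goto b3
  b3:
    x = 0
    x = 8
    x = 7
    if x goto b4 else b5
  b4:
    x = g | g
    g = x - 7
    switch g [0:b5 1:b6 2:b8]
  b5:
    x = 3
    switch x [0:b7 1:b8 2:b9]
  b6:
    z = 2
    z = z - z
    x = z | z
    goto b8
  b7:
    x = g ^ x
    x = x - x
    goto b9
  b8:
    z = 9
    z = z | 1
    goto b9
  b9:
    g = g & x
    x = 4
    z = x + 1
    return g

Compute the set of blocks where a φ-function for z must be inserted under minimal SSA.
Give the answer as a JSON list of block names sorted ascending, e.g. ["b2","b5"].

idom tree: b1←b0 b2←b0 b3←b2 b4←b3 b5←b3 b6←b4 b7←b5 b8←b0 b9←b0
Dom∩ at merges:
  b5: preds {b3,b4}: {b0,b2,b3} ∩ {b0,b2,b3,b4} = {b0,b2,b3}; idom=b3
  b8: preds {b0,b4,b5,b6}: {b0} ∩ {b0,b2,b3,b4} ∩ {b0,b2,b3,b5} ∩ {b0,b2,b3,b4,b6} = {b0}; idom=b0
  b9: preds {b1,b5,b7,b8}: {b0,b1} ∩ {b0,b2,b3,b5} ∩ {b0,b2,b3,b5,b7} ∩ {b0,b8} = {b0}; idom=b0

DF derivation:
  b5←b3: walk · to b3
  b5←b4: walk b4 to b3
  b8←b0: walk · to b0
  b8←b4: walk b4→b3→b2 to b0
  b8←b5: walk b5→b3→b2 to b0
  b8←b6: walk b6→b4→b3→b2 to b0
  b9←b1: walk b1 to b0
  b9←b5: walk b5→b3→b2 to b0
  b9←b7: walk b7→b5→b3→b2 to b0
  b9←b8: walk b8 to b0
  DF(b0)=∅
  DF(b1)={b9}
  DF(b2)={b8,b9}
  DF(b3)={b8,b9}
  DF(b4)={b5,b8}
  DF(b5)={b8,b9}
  DF(b6)={b8}
  DF(b7)={b9}
  DF(b8)={b9}
  DF(b9)=∅

φ for z: defs {b6,b8,b9}
  DF⁺ = {b8,b9}

Answer: ["b8", "b9"]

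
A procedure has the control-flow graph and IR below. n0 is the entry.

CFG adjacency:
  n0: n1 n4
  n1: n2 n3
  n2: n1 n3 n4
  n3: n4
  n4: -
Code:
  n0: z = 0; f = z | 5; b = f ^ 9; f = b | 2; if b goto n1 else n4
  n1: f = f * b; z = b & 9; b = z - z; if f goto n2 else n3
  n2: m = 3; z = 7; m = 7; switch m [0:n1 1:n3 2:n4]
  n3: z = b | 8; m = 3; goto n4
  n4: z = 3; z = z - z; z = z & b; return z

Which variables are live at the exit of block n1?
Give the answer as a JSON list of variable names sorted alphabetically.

Answer: ["b", "f"]

Analysis:
Block summaries:
  n0 def {b,f,z} use ∅
  n1 def {b,f,z} use {b,f}
  n2 def {m,z} use ∅
  n3 def {m,z} use {b}
  n4 def {z} use {b}

Live sets:
  n0 li=∅ lo={b,f}
  n1 li={b,f} lo={b,f}
  n2 li={b,f} lo={b,f}
  n3 li={b} lo={b}
  n4 li={b} lo=∅

live-out(n1) = ["b", "f"]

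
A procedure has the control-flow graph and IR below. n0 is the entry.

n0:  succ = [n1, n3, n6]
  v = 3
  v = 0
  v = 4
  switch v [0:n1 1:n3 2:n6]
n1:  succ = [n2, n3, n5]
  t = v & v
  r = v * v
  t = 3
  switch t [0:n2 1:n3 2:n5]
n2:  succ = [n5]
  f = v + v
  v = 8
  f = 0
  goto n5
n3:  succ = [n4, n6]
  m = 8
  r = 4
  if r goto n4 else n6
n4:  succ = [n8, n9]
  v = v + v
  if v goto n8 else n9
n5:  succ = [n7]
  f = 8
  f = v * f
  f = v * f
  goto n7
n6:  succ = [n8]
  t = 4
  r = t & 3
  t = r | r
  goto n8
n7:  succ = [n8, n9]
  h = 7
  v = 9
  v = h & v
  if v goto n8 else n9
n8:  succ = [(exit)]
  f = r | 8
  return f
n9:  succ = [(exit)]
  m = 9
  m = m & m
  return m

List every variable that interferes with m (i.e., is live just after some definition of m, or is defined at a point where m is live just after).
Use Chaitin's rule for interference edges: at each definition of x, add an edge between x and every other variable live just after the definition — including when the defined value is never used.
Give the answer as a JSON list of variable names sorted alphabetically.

Per-block:
  n0: def={v} ue=∅
  n1: def={r,t} ue={v}
  n2: def={f,v} ue={v}
  n3: def={m,r} ue=∅
  n4: def={v} ue={v}
  n5: def={f} ue={v}
  n6: def={r,t} ue=∅
  n7: def={h,v} ue=∅
  n8: def={f} ue={r}
  n9: def={m} ue=∅

Backward fixpoint:
  n0 li=∅ lo={v}
  n1 li={v} lo={r,v}
  n2 li={r,v} lo={r,v}
  n3 li={v} lo={r,v}
  n4 li={r,v} lo={r}
  n5 li={r,v} lo={r}
  n6 li=∅ lo={r}
  n7 li={r} lo={r}
  n8 li={r} lo=∅
  n9 li=∅ lo=∅

Interference:
  f — {r,v}
  h — {r,v}
  m — {v}
  r — {f,h,t,v}
  t — {r,v}
  v — {f,h,m,r,t}

N(m) = ["v"]

Answer: ["v"]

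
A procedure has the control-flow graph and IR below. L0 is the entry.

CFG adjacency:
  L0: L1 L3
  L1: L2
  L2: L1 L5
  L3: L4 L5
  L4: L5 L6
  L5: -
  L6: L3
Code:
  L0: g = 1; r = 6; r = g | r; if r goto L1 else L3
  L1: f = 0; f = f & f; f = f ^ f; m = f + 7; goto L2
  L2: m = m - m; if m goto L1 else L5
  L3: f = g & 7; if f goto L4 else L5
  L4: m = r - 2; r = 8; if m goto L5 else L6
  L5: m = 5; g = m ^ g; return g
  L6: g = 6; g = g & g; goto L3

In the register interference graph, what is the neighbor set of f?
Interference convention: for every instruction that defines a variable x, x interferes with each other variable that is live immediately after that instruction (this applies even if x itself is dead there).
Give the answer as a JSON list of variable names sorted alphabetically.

Block summaries:
  L0: def={g,r} ue=∅
  L1: def={f,m} ue=∅
  L2: def={m} ue={m}
  L3: def={f} ue={g}
  L4: def={m,r} ue={r}
  L5: def={g,m} ue={g}
  L6: def={g} ue=∅

Backward fixpoint:
  L0 li=∅ lo={g,r}
  L1 li={g} lo={g,m}
  L2 li={g,m} lo={g}
  L3 li={g,r} lo={g,r}
  L4 li={g,r} lo={g,r}
  L5 li={g} lo=∅
  L6 li={r} lo={g,r}

Conflict graph:
  f: {g,r}
  g: {f,m,r}
  m: {g,r}
  r: {f,g,m}

N(f) = ["g", "r"]

Answer: ["g", "r"]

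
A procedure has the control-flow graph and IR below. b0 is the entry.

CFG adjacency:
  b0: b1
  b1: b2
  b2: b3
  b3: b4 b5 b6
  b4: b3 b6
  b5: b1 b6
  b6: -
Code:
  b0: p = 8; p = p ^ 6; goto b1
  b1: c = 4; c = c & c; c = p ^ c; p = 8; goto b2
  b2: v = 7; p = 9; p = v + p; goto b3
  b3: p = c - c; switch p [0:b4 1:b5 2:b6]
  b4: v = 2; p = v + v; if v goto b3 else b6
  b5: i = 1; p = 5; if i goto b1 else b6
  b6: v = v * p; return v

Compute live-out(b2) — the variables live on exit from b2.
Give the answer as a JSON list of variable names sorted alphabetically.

Per-block:
  b0: def={p} ue=∅
  b1: def={c,p} ue={p}
  b2: def={p,v} ue=∅
  b3: def={p} ue={c}
  b4: def={p,v} ue=∅
  b5: def={i,p} ue=∅
  b6: def={v} ue={p,v}

Live sets:
  live b0: ∅→{p}
  live b1: {p}→{c}
  live b2: {c}→{c,v}
  live b3: {c,v}→{c,p,v}
  live b4: {c}→{c,p,v}
  live b5: {v}→{p,v}
  live b6: {p,v}→∅

live-out(b2) = ["c", "v"]

Answer: ["c", "v"]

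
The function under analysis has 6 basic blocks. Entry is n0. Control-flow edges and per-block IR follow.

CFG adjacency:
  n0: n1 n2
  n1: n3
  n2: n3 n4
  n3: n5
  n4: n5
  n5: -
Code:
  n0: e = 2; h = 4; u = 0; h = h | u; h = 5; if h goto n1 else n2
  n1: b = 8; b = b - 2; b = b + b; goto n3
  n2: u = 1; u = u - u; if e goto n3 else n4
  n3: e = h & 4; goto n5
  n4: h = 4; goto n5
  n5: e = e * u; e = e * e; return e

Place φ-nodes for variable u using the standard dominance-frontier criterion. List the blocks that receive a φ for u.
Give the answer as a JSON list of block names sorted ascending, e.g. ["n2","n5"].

Answer: ["n3", "n5"]

Working:
idom tree: n1←n0 n2←n0 n3←n0 n4←n2 n5←n0
Dom at joins:
  n3: preds {n1,n2}: {n0,n1} ∩ {n0,n2} = {n0}; idom=n0
  n5: preds {n3,n4}: {n0,n3} ∩ {n0,n2,n4} = {n0}; idom=n0

Frontier:
  join n3 pred n1: n1 stop@n0
  join n3 pred n2: n2 stop@n0
  join n5 pred n3: n3 stop@n0
  join n5 pred n4: n4→n2 stop@n0
  n0: DF=∅
  n1: DF={n3}
  n2: DF={n3,n5}
  n3: DF={n5}
  n4: DF={n5}
  n5: DF=∅

φ for u: defs {n0,n2}
  DF⁺ = {n3,n5}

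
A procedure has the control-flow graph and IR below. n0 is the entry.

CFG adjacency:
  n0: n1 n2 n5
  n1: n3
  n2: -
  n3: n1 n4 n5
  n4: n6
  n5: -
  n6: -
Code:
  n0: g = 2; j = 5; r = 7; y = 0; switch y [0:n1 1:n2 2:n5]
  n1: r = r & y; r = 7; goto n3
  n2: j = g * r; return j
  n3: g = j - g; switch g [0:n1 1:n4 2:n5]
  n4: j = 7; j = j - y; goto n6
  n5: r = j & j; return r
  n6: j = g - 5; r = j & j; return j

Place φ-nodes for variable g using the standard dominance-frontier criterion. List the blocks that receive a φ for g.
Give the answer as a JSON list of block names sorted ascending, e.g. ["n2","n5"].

Answer: ["n1", "n5"]

Working:
idom tree: n1←n0 n2←n0 n3←n1 n4←n3 n5←n0 n6←n4
Dom at joins:
  n1: preds {n0,n3}: {n0} ∩ {n0,n1,n3} = {n0}; idom=n0
  n5: preds {n0,n3}: {n0} ∩ {n0,n1,n3} = {n0}; idom=n0

Frontier:
  n1←n0: walk · to n0
  n1←n3: walk n3→n1 to n0
  n5←n0: walk · to n0
  n5←n3: walk n3→n1 to n0
  n0 → ∅
  n1 → {n1,n5}
  n2 → ∅
  n3 → {n1,n5}
  n4 → ∅
  n5 → ∅
  n6 → ∅

φ for g: defs {n0,n3}
  DF⁺ = {n1,n5}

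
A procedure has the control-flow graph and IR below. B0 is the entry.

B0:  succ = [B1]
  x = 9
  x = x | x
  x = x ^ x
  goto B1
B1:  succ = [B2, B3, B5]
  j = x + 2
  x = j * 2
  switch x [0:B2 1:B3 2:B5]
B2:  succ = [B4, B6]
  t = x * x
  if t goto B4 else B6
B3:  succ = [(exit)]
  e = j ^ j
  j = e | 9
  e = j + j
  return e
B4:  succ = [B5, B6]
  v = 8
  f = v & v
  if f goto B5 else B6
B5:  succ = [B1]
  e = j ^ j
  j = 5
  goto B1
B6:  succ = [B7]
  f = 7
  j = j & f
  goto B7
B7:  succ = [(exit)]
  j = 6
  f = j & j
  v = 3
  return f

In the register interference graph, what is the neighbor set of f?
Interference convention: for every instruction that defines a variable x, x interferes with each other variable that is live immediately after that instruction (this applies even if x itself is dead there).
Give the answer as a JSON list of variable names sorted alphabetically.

def/use:
  B0: {x} / ∅
  B1: {j,x} / {x}
  B2: {t} / {x}
  B3: {e,j} / {j}
  B4: {f,v} / ∅
  B5: {e,j} / {j}
  B6: {f,j} / {j}
  B7: {f,j,v} / ∅

Liveness:
  live B0: ∅→{x}
  live B1: {x}→{j,x}
  live B2: {j,x}→{j,x}
  live B3: {j}→∅
  live B4: {j,x}→{j,x}
  live B5: {j,x}→{x}
  live B6: {j}→∅
  live B7: ∅→∅

Interference:
  e↔{x}
  f↔{j,v,x}
  j↔{f,t,v,x}
  t↔{j,x}
  v↔{f,j,x}
  x↔{e,f,j,t,v}

N(f) = ["j", "v", "x"]

Answer: ["j", "v", "x"]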